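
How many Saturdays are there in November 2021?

4

November 2021 has 30 days and begins on Monday.
The first Saturday is November 6.
Saturdays fall on 6, 13, 20, 27 — that's 4.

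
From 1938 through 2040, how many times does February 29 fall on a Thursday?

Leap years in 1938–2040: 26 of them.
Feb 29 weekday advances by 5 (mod 7) from one leap year to the next four years later (or differs when a century non-leap intervenes).
Leap-day weekdays: 1940:Thu✓ 1944:Tue 1948:Sun 1952:Fri 1956:Wed 1960:Mon 1964:Sat 1968:Thu✓ 1972:Tue 1976:Sun 1980:Fri 1984:Wed 1988:Mon 1992:Sat 1996:Thu✓ 2000:Tue 2004:Sun 2008:Fri 2012:Wed 2016:Mon 2020:Sat 2024:Thu✓ 2028:Tue 2032:Sun 2036:Fri 2040:Wed
Thursday: 1940, 1968, 1996, 2024 → 4.

4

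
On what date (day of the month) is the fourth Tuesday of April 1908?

28

April 1, 1908 is a Wednesday, so the first Tuesday is the 7th.
The fourth Tuesday is 7 + 21 = 28.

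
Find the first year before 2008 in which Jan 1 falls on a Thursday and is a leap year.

Jan 1 advances by 2 weekdays after a leap year and by 1 after a common year.
2008: Jan 1 is Tuesday (leap).
2007: Monday
2006: Sunday
2005: Saturday
2004: Thursday (leap)
2004 begins on a Thursday and is a leap year.

2004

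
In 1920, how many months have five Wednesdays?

A month of length L has five Wednesdays iff its first Wednesday is on day ≤ L−28 (so day 1–3 in a 31-day month, 1–2 in a 30-day month, day 1 in a leap February).
Checking each month of 1920: Jan starts Thu (31d); Feb starts Sun (29d); Mar starts Mon (31d) ✓; Apr starts Thu (30d); May starts Sat (31d); Jun starts Tue (30d) ✓; Jul starts Thu (31d); Aug starts Sun (31d); Sep starts Wed (30d) ✓; Oct starts Fri (31d); Nov starts Mon (30d); Dec starts Wed (31d) ✓.
Five-Wednesday months: March, June, September, December → 4.

4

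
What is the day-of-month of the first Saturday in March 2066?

6

March 1, 2066 is a Monday, so the first Saturday is the 6th.
The first Saturday is 6 + 0 = 6.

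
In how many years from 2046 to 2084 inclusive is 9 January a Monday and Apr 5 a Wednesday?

4

Check each year's weekday for 9 January and Apr 5:
  2046: Tue/Thu  2047: Wed/Fri  2048: Thu/Sun  2049: Sat/Mon  2050: Sun/Tue  2051: Mon/Wed ✓  2052: Tue/Fri  2053: Thu/Sat  2054: Fri/Sun  2055: Sat/Mon  2056: Sun/Wed  2057: Tue/Thu  2058: Wed/Fri  2059: Thu/Sat  …(11 more)…  2071: Fri/Sun  2072: Sat/Tue  2073: Mon/Wed ✓  2074: Tue/Thu  2075: Wed/Fri  2076: Thu/Sun  2077: Sat/Mon  2078: Sun/Tue  2079: Mon/Wed ✓  2080: Tue/Fri  2081: Thu/Sat  2082: Fri/Sun  2083: Sat/Mon  2084: Sun/Wed
Both conditions hold in: 2051, 2062, 2073, 2079 — 4.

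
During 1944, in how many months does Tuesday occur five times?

A month of length L has five Tuesdays iff its first Tuesday is on day ≤ L−28 (so day 1–3 in a 31-day month, 1–2 in a 30-day month, day 1 in a leap February).
Checking each month of 1944: Jan starts Sat (31d); Feb starts Tue (29d) ✓; Mar starts Wed (31d); Apr starts Sat (30d); May starts Mon (31d) ✓; Jun starts Thu (30d); Jul starts Sat (31d); Aug starts Tue (31d) ✓; Sep starts Fri (30d); Oct starts Sun (31d) ✓; Nov starts Wed (30d); Dec starts Fri (31d).
Five-Tuesday months: February, May, August, October → 4.

4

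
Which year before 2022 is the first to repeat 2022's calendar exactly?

2011

Two years share a calendar iff Jan 1 falls on the same weekday and both are leap or both are common. 2022: Jan 1 is Saturday, common year.
2021: Jan 1 Friday, common
2020: Jan 1 Wednesday, leap
2019: Jan 1 Tuesday, common
2018: Jan 1 Monday, common
2017: Jan 1 Sunday, common
2016: Jan 1 Friday, leap
2015: Jan 1 Thursday, common
2014: Jan 1 Wednesday, common
2013: Jan 1 Tuesday, common
2012: Jan 1 Sunday, leap
2011: Jan 1 Saturday, common
2011 matches on both conditions.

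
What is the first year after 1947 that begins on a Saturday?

Jan 1 advances by 2 weekdays after a leap year and by 1 after a common year.
1947: Jan 1 is Wednesday.
1948: Thursday (leap)
1949: Saturday
1949 begins on a Saturday

1949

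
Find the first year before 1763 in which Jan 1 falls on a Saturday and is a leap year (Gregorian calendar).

Jan 1 advances by 2 weekdays after a leap year and by 1 after a common year.
1763: Jan 1 is Saturday.
1762: Friday
1761: Thursday
1760: Tuesday (leap)
1759: Monday
1758: Sunday
1757: Saturday
1756: Thursday (leap)
1755: Wednesday
1754: Tuesday
1753: Monday
1752: Saturday (leap)
1752 begins on a Saturday and is a leap year.

1752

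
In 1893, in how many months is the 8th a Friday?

2

Check the 8th of each month of 1893: Jan 8: Sun, Feb 8: Wed, Mar 8: Wed, Apr 8: Sat, May 8: Mon, Jun 8: Thu, Jul 8: Sat, Aug 8: Tue, Sep 8: Fri, Oct 8: Sun, Nov 8: Wed, Dec 8: Fri.
Friday occurs in September, December — 2 months.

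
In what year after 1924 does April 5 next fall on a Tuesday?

1927

From one year to the next, a fixed date's weekday advances by 1, or by 2 when a Feb 29 lies between the two dates.
1924: April 5 is Saturday.
1925: Sunday (+1)
1926: Monday (+1)
1927: Tuesday (+1)
April 5 falls on a Tuesday in 1927.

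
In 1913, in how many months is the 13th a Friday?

1

Check the 13th of each month of 1913: Jan 13: Mon, Feb 13: Thu, Mar 13: Thu, Apr 13: Sun, May 13: Tue, Jun 13: Fri, Jul 13: Sun, Aug 13: Wed, Sep 13: Sat, Oct 13: Mon, Nov 13: Thu, Dec 13: Sat.
Friday occurs in June — 1 month.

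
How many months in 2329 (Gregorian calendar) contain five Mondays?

4

A month of length L has five Mondays iff its first Monday is on day ≤ L−28 (so day 1–3 in a 31-day month, 1–2 in a 30-day month, day 1 in a leap February).
Checking each month of 2329: Jan starts Tue (31d); Feb starts Fri (28d); Mar starts Fri (31d); Apr starts Mon (30d) ✓; May starts Wed (31d); Jun starts Sat (30d); Jul starts Mon (31d) ✓; Aug starts Thu (31d); Sep starts Sun (30d) ✓; Oct starts Tue (31d); Nov starts Fri (30d); Dec starts Sun (31d) ✓.
Five-Monday months: April, July, September, December → 4.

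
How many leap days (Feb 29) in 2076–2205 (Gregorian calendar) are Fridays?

Leap years in 2076–2205: 31 of them.
Feb 29 weekday advances by 5 (mod 7) from one leap year to the next four years later (or differs when a century non-leap intervenes).
Leap-day weekdays: 2076:Sat 2080:Thu 2084:Tue 2088:Sun 2092:Fri✓ 2096:Wed 2104:Fri✓ 2108:Wed 2112:Mon 2116:Sat 2120:Thu 2124:Tue 2128:Sun …(5 more)… 2152:Tue 2156:Sun 2160:Fri✓ 2164:Wed 2168:Mon 2172:Sat 2176:Thu 2180:Tue 2184:Sun 2188:Fri✓ 2192:Wed 2196:Mon 2204:Wed
Friday: 2092, 2104, 2132, 2160, 2188 → 5.

5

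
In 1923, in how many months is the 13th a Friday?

Check the 13th of each month of 1923: Jan 13: Sat, Feb 13: Tue, Mar 13: Tue, Apr 13: Fri, May 13: Sun, Jun 13: Wed, Jul 13: Fri, Aug 13: Mon, Sep 13: Thu, Oct 13: Sat, Nov 13: Tue, Dec 13: Thu.
Friday occurs in April, July — 2 months.

2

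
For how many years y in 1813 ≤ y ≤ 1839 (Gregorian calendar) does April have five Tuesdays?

8

April has 30 days; it has five Tuesdays when Tuesday falls among the first (month-length − 28) days — i.e. when April 1 is one of Tuesday/Monday.
April 1 by year: 1813:Thu 1814:Fri 1815:Sat 1816:Mon✓ 1817:Tue✓ 1818:Wed 1819:Thu 1820:Sat 1821:Sun 1822:Mon✓ 1823:Tue✓ 1824:Thu 1825:Fri 1826:Sat 1827:Sun 1828:Tue✓ 1829:Wed 1830:Thu 1831:Fri 1832:Sun 1833:Mon✓ 1834:Tue✓ 1835:Wed 1836:Fri 1837:Sat 1838:Sun 1839:Mon✓
Years with five Tuesdays: 1816, 1817, 1822, 1823, 1828, 1833, 1834, 1839 → 8.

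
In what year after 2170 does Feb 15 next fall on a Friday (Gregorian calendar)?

2171

From one year to the next, a fixed date's weekday advances by 1, or by 2 when a Feb 29 lies between the two dates.
2170: February 15 is Thursday.
2171: Friday (+1)
Feb 15 falls on a Friday in 2171.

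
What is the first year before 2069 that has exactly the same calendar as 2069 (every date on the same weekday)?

Two years share a calendar iff Jan 1 falls on the same weekday and both are leap or both are common. 2069: Jan 1 is Tuesday, common year.
2068: Jan 1 Sunday, leap
2067: Jan 1 Saturday, common
2066: Jan 1 Friday, common
2065: Jan 1 Thursday, common
2064: Jan 1 Tuesday, leap
2063: Jan 1 Monday, common
2062: Jan 1 Sunday, common
2061: Jan 1 Saturday, common
2060: Jan 1 Thursday, leap
2059: Jan 1 Wednesday, common
2058: Jan 1 Tuesday, common
2058 matches on both conditions.

2058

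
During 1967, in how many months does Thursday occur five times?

A month of length L has five Thursdays iff its first Thursday is on day ≤ L−28 (so day 1–3 in a 31-day month, 1–2 in a 30-day month, day 1 in a leap February).
Checking each month of 1967: Jan starts Sun (31d); Feb starts Wed (28d); Mar starts Wed (31d) ✓; Apr starts Sat (30d); May starts Mon (31d); Jun starts Thu (30d) ✓; Jul starts Sat (31d); Aug starts Tue (31d) ✓; Sep starts Fri (30d); Oct starts Sun (31d); Nov starts Wed (30d) ✓; Dec starts Fri (31d).
Five-Thursday months: March, June, August, November → 4.

4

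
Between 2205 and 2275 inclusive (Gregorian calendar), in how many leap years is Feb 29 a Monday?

3

Leap years in 2205–2275: 17 of them.
Feb 29 weekday advances by 5 (mod 7) from one leap year to the next four years later (or differs when a century non-leap intervenes).
Leap-day weekdays: 2208:Mon✓ 2212:Sat 2216:Thu 2220:Tue 2224:Sun 2228:Fri 2232:Wed 2236:Mon✓ 2240:Sat 2244:Thu 2248:Tue 2252:Sun 2256:Fri 2260:Wed 2264:Mon✓ 2268:Sat 2272:Thu
Monday: 2208, 2236, 2264 → 3.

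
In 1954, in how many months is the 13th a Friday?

Check the 13th of each month of 1954: Jan 13: Wed, Feb 13: Sat, Mar 13: Sat, Apr 13: Tue, May 13: Thu, Jun 13: Sun, Jul 13: Tue, Aug 13: Fri, Sep 13: Mon, Oct 13: Wed, Nov 13: Sat, Dec 13: Mon.
Friday occurs in August — 1 month.

1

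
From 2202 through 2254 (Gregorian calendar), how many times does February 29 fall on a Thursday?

2

Leap years in 2202–2254: 13 of them.
Feb 29 weekday advances by 5 (mod 7) from one leap year to the next four years later (or differs when a century non-leap intervenes).
Leap-day weekdays: 2204:Wed 2208:Mon 2212:Sat 2216:Thu✓ 2220:Tue 2224:Sun 2228:Fri 2232:Wed 2236:Mon 2240:Sat 2244:Thu✓ 2248:Tue 2252:Sun
Thursday: 2216, 2244 → 2.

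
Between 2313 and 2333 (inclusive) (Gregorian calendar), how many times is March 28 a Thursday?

Track March 28's weekday year by year (advancing +1, or +2 across a Feb 29):
  2313: Fri  2314: Sat (+1)  2315: Sun (+1)  2316: Tue (+2)  2317: Wed (+1)
  2318: Thu (+1) ✓  2319: Fri (+1)  2320: Sun (+2)  2321: Mon (+1)  2322: Tue (+1)
  2323: Wed (+1)  2324: Fri (+2)  2325: Sat (+1)  2326: Sun (+1)  2327: Mon (+1)
  2328: Wed (+2)  2329: Thu (+1) ✓  2330: Fri (+1)  2331: Sat (+1)  2332: Mon (+2)
  2333: Tue (+1)
Thursday years: 2318, 2329 — 2 in total.

2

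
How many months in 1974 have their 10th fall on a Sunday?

3

Check the 10th of each month of 1974: Jan 10: Thu, Feb 10: Sun, Mar 10: Sun, Apr 10: Wed, May 10: Fri, Jun 10: Mon, Jul 10: Wed, Aug 10: Sat, Sep 10: Tue, Oct 10: Thu, Nov 10: Sun, Dec 10: Tue.
Sunday occurs in February, March, November — 3 months.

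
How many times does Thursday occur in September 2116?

September 2116 has 30 days and begins on Tuesday.
The first Thursday is September 3.
Thursdays fall on 3, 10, 17, 24 — that's 4.

4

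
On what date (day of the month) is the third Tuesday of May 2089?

May 1, 2089 is a Sunday, so the first Tuesday is the 3rd.
The third Tuesday is 3 + 14 = 17.

17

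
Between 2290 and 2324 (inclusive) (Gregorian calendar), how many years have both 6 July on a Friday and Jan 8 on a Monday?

5

Check each year's weekday for 6 July and Jan 8:
  2290: Sun/Wed  2291: Mon/Thu  2292: Wed/Fri  2293: Thu/Sun  2294: Fri/Mon ✓  2295: Sat/Tue  2296: Mon/Wed  2297: Tue/Fri  2298: Wed/Sat  2299: Thu/Sun  2300: Fri/Mon ✓  2301: Sat/Tue  2302: Sun/Wed  2303: Mon/Thu  …(7 more)…  2311: Thu/Sun  2312: Sat/Mon  2313: Sun/Wed  2314: Mon/Thu  2315: Tue/Fri  2316: Thu/Sat  2317: Fri/Mon ✓  2318: Sat/Tue  2319: Sun/Wed  2320: Tue/Thu  2321: Wed/Sat  2322: Thu/Sun  2323: Fri/Mon ✓  2324: Sun/Tue
Both conditions hold in: 2294, 2300, 2306, 2317, 2323 — 5.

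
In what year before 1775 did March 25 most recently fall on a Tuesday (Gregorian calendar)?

1766

From one year to the next, a fixed date's weekday advances by 1, or by 2 when a Feb 29 lies between the two dates.
1775: March 25 is Saturday.
1774: Friday (−1)
1773: Thursday (−1)
1772: Wednesday (−1)
1771: Monday (−2)
1770: Sunday (−1)
1769: Saturday (−1)
1768: Friday (−1)
1767: Wednesday (−2)
1766: Tuesday (−1)
March 25 falls on a Tuesday in 1766.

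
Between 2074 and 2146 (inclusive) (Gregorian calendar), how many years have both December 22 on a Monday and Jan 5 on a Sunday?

Check each year's weekday for December 22 and Jan 5:
  2074: Sat/Fri  2075: Sun/Sat  2076: Tue/Sun  2077: Wed/Tue  2078: Thu/Wed  2079: Fri/Thu  2080: Sun/Fri  2081: Mon/Sun ✓  2082: Tue/Mon  2083: Wed/Tue  2084: Fri/Wed  2085: Sat/Fri  2086: Sun/Sat  2087: Mon/Sun ✓  …(45 more)…  2133: Tue/Mon  2134: Wed/Tue  2135: Thu/Wed  2136: Sat/Thu  2137: Sun/Sat  2138: Mon/Sun ✓  2139: Tue/Mon  2140: Thu/Tue  2141: Fri/Thu  2142: Sat/Fri  2143: Sun/Sat  2144: Tue/Sun  2145: Wed/Tue  2146: Thu/Wed
Both conditions hold in: 2081, 2087, 2098, 2110, 2121, 2127, 2138 — 7.

7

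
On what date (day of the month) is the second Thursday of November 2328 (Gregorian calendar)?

8

November 1, 2328 is a Thursday, so the first Thursday is the 1st.
The second Thursday is 1 + 7 = 8.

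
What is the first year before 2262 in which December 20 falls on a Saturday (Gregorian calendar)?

From one year to the next, a fixed date's weekday advances by 1, or by 2 when a Feb 29 lies between the two dates.
2262: December 20 is Saturday.
2261: Friday (−1)
2260: Thursday (−1)
2259: Tuesday (−2)
2258: Monday (−1)
2257: Sunday (−1)
2256: Saturday (−1)
December 20 falls on a Saturday in 2256.

2256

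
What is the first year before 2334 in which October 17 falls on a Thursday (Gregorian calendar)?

From one year to the next, a fixed date's weekday advances by 1, or by 2 when a Feb 29 lies between the two dates.
2334: October 17 is Wednesday.
2333: Tuesday (−1)
2332: Monday (−1)
2331: Saturday (−2)
2330: Friday (−1)
2329: Thursday (−1)
October 17 falls on a Thursday in 2329.

2329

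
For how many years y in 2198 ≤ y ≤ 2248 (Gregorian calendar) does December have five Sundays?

22

December has 31 days; it has five Sundays when Sunday falls among the first (month-length − 28) days — i.e. when December 1 is one of Sunday/Saturday/Friday.
December 1 by year: 2198:Sat✓ 2199:Sun✓ 2200:Mon 2201:Tue 2202:Wed 2203:Thu 2204:Sat✓ 2205:Sun✓ 2206:Mon 2207:Tue 2208:Thu 2209:Fri✓ 2210:Sat✓ 2211:Sun✓ 2212:Tue …(21 more)… 2234:Mon 2235:Tue 2236:Thu 2237:Fri✓ 2238:Sat✓ 2239:Sun✓ 2240:Tue 2241:Wed 2242:Thu 2243:Fri✓ 2244:Sun✓ 2245:Mon 2246:Tue 2247:Wed 2248:Fri✓
Years with five Sundays: 2198, 2199, 2204, 2205, 2209, 2210, 2211, 2215, 2216, 2220, 2221, 2222, 2226, 2227, 2232, 2233, 2237, 2238, 2239, 2243, 2244, 2248 → 22.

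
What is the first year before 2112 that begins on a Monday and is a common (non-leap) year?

2103

Jan 1 advances by 2 weekdays after a leap year and by 1 after a common year.
2112: Jan 1 is Friday (leap).
2111: Thursday
2110: Wednesday
2109: Tuesday
2108: Sunday (leap)
2107: Saturday
2106: Friday
2105: Thursday
2104: Tuesday (leap)
2103: Monday
2103 begins on a Monday and is a common year.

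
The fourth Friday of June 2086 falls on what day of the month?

June 1, 2086 is a Saturday, so the first Friday is the 7th.
The fourth Friday is 7 + 21 = 28.

28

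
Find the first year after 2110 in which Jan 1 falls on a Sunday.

Jan 1 advances by 2 weekdays after a leap year and by 1 after a common year.
2110: Jan 1 is Wednesday.
2111: Thursday
2112: Friday (leap)
2113: Sunday
2113 begins on a Sunday

2113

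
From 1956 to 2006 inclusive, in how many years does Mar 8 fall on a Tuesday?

7

Track Mar 8's weekday year by year (advancing +1, or +2 across a Feb 29):
  1956: Thu  1957: Fri (+1)  1958: Sat (+1)  1959: Sun (+1)  1960: Tue (+2) ✓
  1961: Wed (+1)  1962: Thu (+1)  1963: Fri (+1)  1964: Sun (+2)  1965: Mon (+1)
  1966: Tue (+1) ✓  1967: Wed (+1)  1968: Fri (+2)  1969: Sat (+1)  … (23 more years) …
  1993: Mon (+1)  1994: Tue (+1) ✓  1995: Wed (+1)  1996: Fri (+2)  1997: Sat (+1)
  1998: Sun (+1)  1999: Mon (+1)  2000: Wed (+2)  2001: Thu (+1)  2002: Fri (+1)
  2003: Sat (+1)  2004: Mon (+2)  2005: Tue (+1) ✓  2006: Wed (+1)
Tuesday years: 1960, 1966, 1977, 1983, 1988, 1994, 2005 — 7 in total.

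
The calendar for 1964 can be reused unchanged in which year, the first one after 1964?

1992

Two years share a calendar iff Jan 1 falls on the same weekday and both are leap or both are common. 1964: Jan 1 is Wednesday, leap year.
1965: Jan 1 Friday, common
1966: Jan 1 Saturday, common
1967: Jan 1 Sunday, common
1968: Jan 1 Monday, leap
1969: Jan 1 Wednesday, common
1970: Jan 1 Thursday, common
1971: Jan 1 Friday, common
1972: Jan 1 Saturday, leap
1973: Jan 1 Monday, common
1974: Jan 1 Tuesday, common
1975: Jan 1 Wednesday, common
1976: Jan 1 Thursday, leap
1977: Jan 1 Saturday, common
1978: Jan 1 Sunday, common
1979: Jan 1 Monday, common
1980: Jan 1 Tuesday, leap
1981: Jan 1 Thursday, common
1982: Jan 1 Friday, common
1983: Jan 1 Saturday, common
1984: Jan 1 Sunday, leap
1985: Jan 1 Tuesday, common
1986: Jan 1 Wednesday, common
1987: Jan 1 Thursday, common
1988: Jan 1 Friday, leap
1989: Jan 1 Sunday, common
1990: Jan 1 Monday, common
1991: Jan 1 Tuesday, common
1992: Jan 1 Wednesday, leap
1992 matches on both conditions.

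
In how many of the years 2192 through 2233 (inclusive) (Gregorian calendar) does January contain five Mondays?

January has 31 days; it has five Mondays when Monday falls among the first (month-length − 28) days — i.e. when January 1 is one of Monday/Sunday/Saturday.
January 1 by year: 2192:Sun✓ 2193:Tue 2194:Wed 2195:Thu 2196:Fri 2197:Sun✓ 2198:Mon✓ 2199:Tue 2200:Wed 2201:Thu 2202:Fri 2203:Sat✓ 2204:Sun✓ 2205:Tue 2206:Wed …(12 more)… 2219:Fri 2220:Sat✓ 2221:Mon✓ 2222:Tue 2223:Wed 2224:Thu 2225:Sat✓ 2226:Sun✓ 2227:Mon✓ 2228:Tue 2229:Thu 2230:Fri 2231:Sat✓ 2232:Sun✓ 2233:Tue
Years with five Mondays: 2192, 2197, 2198, 2203, 2204, 2209, 2210, 2214, 2215, 2216, 2220, 2221, 2225, 2226, 2227, 2231, 2232 → 17.

17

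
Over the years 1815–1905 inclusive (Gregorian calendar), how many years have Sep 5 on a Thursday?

13

Track Sep 5's weekday year by year (advancing +1, or +2 across a Feb 29):
  1815: Tue  1816: Thu (+2) ✓  1817: Fri (+1)  1818: Sat (+1)  1819: Sun (+1)
  1820: Tue (+2)  1821: Wed (+1)  1822: Thu (+1) ✓  1823: Fri (+1)  1824: Sun (+2)
  1825: Mon (+1)  1826: Tue (+1)  1827: Wed (+1)  1828: Fri (+2)  … (63 more years) …
  1892: Mon (+2)  1893: Tue (+1)  1894: Wed (+1)  1895: Thu (+1) ✓  1896: Sat (+2)
  1897: Sun (+1)  1898: Mon (+1)  1899: Tue (+1)  1900: Wed (+1)  1901: Thu (+1) ✓
  1902: Fri (+1)  1903: Sat (+1)  1904: Mon (+2)  1905: Tue (+1)
Thursday years: 1816, 1822, 1833, 1839, 1844, 1850, 1861, 1867, 1872, 1878, 1889, 1895, 1901 — 13 in total.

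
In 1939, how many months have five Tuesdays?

A month of length L has five Tuesdays iff its first Tuesday is on day ≤ L−28 (so day 1–3 in a 31-day month, 1–2 in a 30-day month, day 1 in a leap February).
Checking each month of 1939: Jan starts Sun (31d) ✓; Feb starts Wed (28d); Mar starts Wed (31d); Apr starts Sat (30d); May starts Mon (31d) ✓; Jun starts Thu (30d); Jul starts Sat (31d); Aug starts Tue (31d) ✓; Sep starts Fri (30d); Oct starts Sun (31d) ✓; Nov starts Wed (30d); Dec starts Fri (31d).
Five-Tuesday months: January, May, August, October → 4.

4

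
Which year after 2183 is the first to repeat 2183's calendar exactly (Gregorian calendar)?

Two years share a calendar iff Jan 1 falls on the same weekday and both are leap or both are common. 2183: Jan 1 is Wednesday, common year.
2184: Jan 1 Thursday, leap
2185: Jan 1 Saturday, common
2186: Jan 1 Sunday, common
2187: Jan 1 Monday, common
2188: Jan 1 Tuesday, leap
2189: Jan 1 Thursday, common
2190: Jan 1 Friday, common
2191: Jan 1 Saturday, common
2192: Jan 1 Sunday, leap
2193: Jan 1 Tuesday, common
2194: Jan 1 Wednesday, common
2194 matches on both conditions.

2194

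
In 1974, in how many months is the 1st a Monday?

2

Check the 1st of each month of 1974: Jan 1: Tue, Feb 1: Fri, Mar 1: Fri, Apr 1: Mon, May 1: Wed, Jun 1: Sat, Jul 1: Mon, Aug 1: Thu, Sep 1: Sun, Oct 1: Tue, Nov 1: Fri, Dec 1: Sun.
Monday occurs in April, July — 2 months.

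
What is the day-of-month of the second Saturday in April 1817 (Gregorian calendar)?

12

April 1, 1817 is a Tuesday, so the first Saturday is the 5th.
The second Saturday is 5 + 7 = 12.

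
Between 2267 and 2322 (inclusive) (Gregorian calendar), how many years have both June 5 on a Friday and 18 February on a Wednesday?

Check each year's weekday for June 5 and 18 February:
  2267: Wed/Mon  2268: Fri/Tue  2269: Sat/Thu  2270: Sun/Fri  2271: Mon/Sat  2272: Wed/Sun  2273: Thu/Tue  2274: Fri/Wed ✓  2275: Sat/Thu  2276: Mon/Fri  2277: Tue/Sun  2278: Wed/Mon  2279: Thu/Tue  2280: Sat/Wed  …(28 more)…  2309: Sat/Thu  2310: Sun/Fri  2311: Mon/Sat  2312: Wed/Sun  2313: Thu/Tue  2314: Fri/Wed ✓  2315: Sat/Thu  2316: Mon/Fri  2317: Tue/Sun  2318: Wed/Mon  2319: Thu/Tue  2320: Sat/Wed  2321: Sun/Fri  2322: Mon/Sat
Both conditions hold in: 2274, 2285, 2291, 2303, 2314 — 5.

5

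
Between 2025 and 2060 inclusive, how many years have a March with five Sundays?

March has 31 days; it has five Sundays when Sunday falls among the first (month-length − 28) days — i.e. when March 1 is one of Sunday/Saturday/Friday.
March 1 by year: 2025:Sat✓ 2026:Sun✓ 2027:Mon 2028:Wed 2029:Thu 2030:Fri✓ 2031:Sat✓ 2032:Mon 2033:Tue 2034:Wed 2035:Thu 2036:Sat✓ 2037:Sun✓ 2038:Mon 2039:Tue …(6 more)… 2046:Thu 2047:Fri✓ 2048:Sun✓ 2049:Mon 2050:Tue 2051:Wed 2052:Fri✓ 2053:Sat✓ 2054:Sun✓ 2055:Mon 2056:Wed 2057:Thu 2058:Fri✓ 2059:Sat✓ 2060:Mon
Years with five Sundays: 2025, 2026, 2030, 2031, 2036, 2037, 2041, 2042, 2043, 2047, 2048, 2052, 2053, 2054, 2058, 2059 → 16.

16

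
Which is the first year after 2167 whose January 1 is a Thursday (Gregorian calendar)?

2178

Jan 1 advances by 2 weekdays after a leap year and by 1 after a common year.
2167: Jan 1 is Thursday.
2168: Friday (leap)
2169: Sunday
2170: Monday
2171: Tuesday
2172: Wednesday (leap)
2173: Friday
2174: Saturday
2175: Sunday
2176: Monday (leap)
2177: Wednesday
2178: Thursday
2178 begins on a Thursday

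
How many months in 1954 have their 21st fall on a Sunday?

3

Check the 21st of each month of 1954: Jan 21: Thu, Feb 21: Sun, Mar 21: Sun, Apr 21: Wed, May 21: Fri, Jun 21: Mon, Jul 21: Wed, Aug 21: Sat, Sep 21: Tue, Oct 21: Thu, Nov 21: Sun, Dec 21: Tue.
Sunday occurs in February, March, November — 3 months.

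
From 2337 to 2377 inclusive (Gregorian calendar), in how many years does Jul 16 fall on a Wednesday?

Track Jul 16's weekday year by year (advancing +1, or +2 across a Feb 29):
  2337: Fri  2338: Sat (+1)  2339: Sun (+1)  2340: Tue (+2)  2341: Wed (+1) ✓
  2342: Thu (+1)  2343: Fri (+1)  2344: Sun (+2)  2345: Mon (+1)  2346: Tue (+1)
  2347: Wed (+1) ✓  2348: Fri (+2)  2349: Sat (+1)  2350: Sun (+1)  … (13 more years) …
  2364: Thu (+2)  2365: Fri (+1)  2366: Sat (+1)  2367: Sun (+1)  2368: Tue (+2)
  2369: Wed (+1) ✓  2370: Thu (+1)  2371: Fri (+1)  2372: Sun (+2)  2373: Mon (+1)
  2374: Tue (+1)  2375: Wed (+1) ✓  2376: Fri (+2)  2377: Sat (+1)
Wednesday years: 2341, 2347, 2352, 2358, 2369, 2375 — 6 in total.

6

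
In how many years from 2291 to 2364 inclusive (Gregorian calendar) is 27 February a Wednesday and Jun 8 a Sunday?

2

Check each year's weekday for 27 February and Jun 8:
  2291: Fri/Mon  2292: Sat/Wed  2293: Mon/Thu  2294: Tue/Fri  2295: Wed/Sat  2296: Thu/Mon  2297: Sat/Tue  2298: Sun/Wed  2299: Mon/Thu  2300: Tue/Fri  2301: Wed/Sat  2302: Thu/Sun  2303: Fri/Mon  2304: Sat/Wed  …(46 more)…  2351: Tue/Fri  2352: Wed/Sun ✓  2353: Fri/Mon  2354: Sat/Tue  2355: Sun/Wed  2356: Mon/Fri  2357: Wed/Sat  2358: Thu/Sun  2359: Fri/Mon  2360: Sat/Wed  2361: Mon/Thu  2362: Tue/Fri  2363: Wed/Sat  2364: Thu/Mon
Both conditions hold in: 2324, 2352 — 2.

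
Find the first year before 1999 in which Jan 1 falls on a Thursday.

Jan 1 advances by 2 weekdays after a leap year and by 1 after a common year.
1999: Jan 1 is Friday.
1998: Thursday
1998 begins on a Thursday

1998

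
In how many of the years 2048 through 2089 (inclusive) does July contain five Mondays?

July has 31 days; it has five Mondays when Monday falls among the first (month-length − 28) days — i.e. when July 1 is one of Monday/Sunday/Saturday.
July 1 by year: 2048:Wed 2049:Thu 2050:Fri 2051:Sat✓ 2052:Mon✓ 2053:Tue 2054:Wed 2055:Thu 2056:Sat✓ 2057:Sun✓ 2058:Mon✓ 2059:Tue 2060:Thu 2061:Fri 2062:Sat✓ …(12 more)… 2075:Mon✓ 2076:Wed 2077:Thu 2078:Fri 2079:Sat✓ 2080:Mon✓ 2081:Tue 2082:Wed 2083:Thu 2084:Sat✓ 2085:Sun✓ 2086:Mon✓ 2087:Tue 2088:Thu 2089:Fri
Years with five Mondays: 2051, 2052, 2056, 2057, 2058, 2062, 2063, 2068, 2069, 2073, 2074, 2075, 2079, 2080, 2084, 2085, 2086 → 17.

17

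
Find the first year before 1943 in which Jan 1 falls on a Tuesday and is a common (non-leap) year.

1935

Jan 1 advances by 2 weekdays after a leap year and by 1 after a common year.
1943: Jan 1 is Friday.
1942: Thursday
1941: Wednesday
1940: Monday (leap)
1939: Sunday
1938: Saturday
1937: Friday
1936: Wednesday (leap)
1935: Tuesday
1935 begins on a Tuesday and is a common year.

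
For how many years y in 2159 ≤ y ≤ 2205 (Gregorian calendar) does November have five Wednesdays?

12

November has 30 days; it has five Wednesdays when Wednesday falls among the first (month-length − 28) days — i.e. when November 1 is one of Wednesday/Tuesday.
November 1 by year: 2159:Thu 2160:Sat 2161:Sun 2162:Mon 2163:Tue✓ 2164:Thu 2165:Fri 2166:Sat 2167:Sun 2168:Tue✓ 2169:Wed✓ 2170:Thu 2171:Fri 2172:Sun 2173:Mon …(17 more)… 2191:Tue✓ 2192:Thu 2193:Fri 2194:Sat 2195:Sun 2196:Tue✓ 2197:Wed✓ 2198:Thu 2199:Fri 2200:Sat 2201:Sun 2202:Mon 2203:Tue✓ 2204:Thu 2205:Fri
Years with five Wednesdays: 2163, 2168, 2169, 2174, 2175, 2180, 2185, 2186, 2191, 2196, 2197, 2203 → 12.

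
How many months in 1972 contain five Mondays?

A month of length L has five Mondays iff its first Monday is on day ≤ L−28 (so day 1–3 in a 31-day month, 1–2 in a 30-day month, day 1 in a leap February).
Checking each month of 1972: Jan starts Sat (31d) ✓; Feb starts Tue (29d); Mar starts Wed (31d); Apr starts Sat (30d); May starts Mon (31d) ✓; Jun starts Thu (30d); Jul starts Sat (31d) ✓; Aug starts Tue (31d); Sep starts Fri (30d); Oct starts Sun (31d) ✓; Nov starts Wed (30d); Dec starts Fri (31d).
Five-Monday months: January, May, July, October → 4.

4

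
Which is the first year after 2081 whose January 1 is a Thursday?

Jan 1 advances by 2 weekdays after a leap year and by 1 after a common year.
2081: Jan 1 is Wednesday.
2082: Thursday
2082 begins on a Thursday

2082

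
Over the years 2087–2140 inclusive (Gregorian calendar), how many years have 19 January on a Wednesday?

8

Track 19 January's weekday year by year (advancing +1, or +2 across a Feb 29):
  2087: Sun  2088: Mon (+1)  2089: Wed (+2) ✓  2090: Thu (+1)  2091: Fri (+1)
  2092: Sat (+1)  2093: Mon (+2)  2094: Tue (+1)  2095: Wed (+1) ✓  2096: Thu (+1)
  2097: Sat (+2)  2098: Sun (+1)  2099: Mon (+1)  2100: Tue (+1)  … (26 more years) …
  2127: Sun (+1)  2128: Mon (+1)  2129: Wed (+2) ✓  2130: Thu (+1)  2131: Fri (+1)
  2132: Sat (+1)  2133: Mon (+2)  2134: Tue (+1)  2135: Wed (+1) ✓  2136: Thu (+1)
  2137: Sat (+2)  2138: Sun (+1)  2139: Mon (+1)  2140: Tue (+1)
Wednesday years: 2089, 2095, 2101, 2107, 2118, 2124, 2129, 2135 — 8 in total.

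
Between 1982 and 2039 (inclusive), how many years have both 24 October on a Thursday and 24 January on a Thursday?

6

Check each year's weekday for 24 October and 24 January:
  1982: Sun/Sun  1983: Mon/Mon  1984: Wed/Tue  1985: Thu/Thu ✓  1986: Fri/Fri  1987: Sat/Sat  1988: Mon/Sun  1989: Tue/Tue  1990: Wed/Wed  1991: Thu/Thu ✓  1992: Sat/Fri  1993: Sun/Sun  1994: Mon/Mon  1995: Tue/Tue  …(30 more)…  2026: Sat/Sat  2027: Sun/Sun  2028: Tue/Mon  2029: Wed/Wed  2030: Thu/Thu ✓  2031: Fri/Fri  2032: Sun/Sat  2033: Mon/Mon  2034: Tue/Tue  2035: Wed/Wed  2036: Fri/Thu  2037: Sat/Sat  2038: Sun/Sun  2039: Mon/Mon
Both conditions hold in: 1985, 1991, 2002, 2013, 2019, 2030 — 6.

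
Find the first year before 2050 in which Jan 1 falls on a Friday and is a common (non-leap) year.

2049

Jan 1 advances by 2 weekdays after a leap year and by 1 after a common year.
2050: Jan 1 is Saturday.
2049: Friday
2049 begins on a Friday and is a common year.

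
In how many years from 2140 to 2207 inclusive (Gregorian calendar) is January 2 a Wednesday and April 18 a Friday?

2

Check each year's weekday for January 2 and April 18:
  2140: Sat/Mon  2141: Mon/Tue  2142: Tue/Wed  2143: Wed/Thu  2144: Thu/Sat  2145: Sat/Sun  2146: Sun/Mon  2147: Mon/Tue  2148: Tue/Thu  2149: Thu/Fri  2150: Fri/Sat  2151: Sat/Sun  2152: Sun/Tue  2153: Tue/Wed  …(40 more)…  2194: Thu/Fri  2195: Fri/Sat  2196: Sat/Mon  2197: Mon/Tue  2198: Tue/Wed  2199: Wed/Thu  2200: Thu/Fri  2201: Fri/Sat  2202: Sat/Sun  2203: Sun/Mon  2204: Mon/Wed  2205: Wed/Thu  2206: Thu/Fri  2207: Fri/Sat
Both conditions hold in: 2160, 2188 — 2.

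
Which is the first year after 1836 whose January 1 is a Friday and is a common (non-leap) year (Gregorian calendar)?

1841

Jan 1 advances by 2 weekdays after a leap year and by 1 after a common year.
1836: Jan 1 is Friday (leap).
1837: Sunday
1838: Monday
1839: Tuesday
1840: Wednesday (leap)
1841: Friday
1841 begins on a Friday and is a common year.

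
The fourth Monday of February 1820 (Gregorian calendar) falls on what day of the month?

28

February 1, 1820 is a Tuesday, so the first Monday is the 7th.
The fourth Monday is 7 + 21 = 28.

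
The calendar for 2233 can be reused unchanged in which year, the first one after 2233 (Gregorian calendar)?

2239

Two years share a calendar iff Jan 1 falls on the same weekday and both are leap or both are common. 2233: Jan 1 is Tuesday, common year.
2234: Jan 1 Wednesday, common
2235: Jan 1 Thursday, common
2236: Jan 1 Friday, leap
2237: Jan 1 Sunday, common
2238: Jan 1 Monday, common
2239: Jan 1 Tuesday, common
2239 matches on both conditions.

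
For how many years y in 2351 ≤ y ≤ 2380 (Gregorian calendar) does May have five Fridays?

May has 31 days; it has five Fridays when Friday falls among the first (month-length − 28) days — i.e. when May 1 is one of Friday/Thursday/Wednesday.
May 1 by year: 2351:Tue 2352:Thu✓ 2353:Fri✓ 2354:Sat 2355:Sun 2356:Tue 2357:Wed✓ 2358:Thu✓ 2359:Fri✓ 2360:Sun 2361:Mon 2362:Tue 2363:Wed✓ 2364:Fri✓ 2365:Sat 2366:Sun 2367:Mon 2368:Wed✓ 2369:Thu✓ 2370:Fri✓ 2371:Sat 2372:Mon 2373:Tue 2374:Wed✓ 2375:Thu✓ 2376:Sat 2377:Sun 2378:Mon 2379:Tue 2380:Thu✓
Years with five Fridays: 2352, 2353, 2357, 2358, 2359, 2363, 2364, 2368, 2369, 2370, 2374, 2375, 2380 → 13.

13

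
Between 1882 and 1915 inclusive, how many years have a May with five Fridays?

May has 31 days; it has five Fridays when Friday falls among the first (month-length − 28) days — i.e. when May 1 is one of Friday/Thursday/Wednesday.
May 1 by year: 1882:Mon 1883:Tue 1884:Thu✓ 1885:Fri✓ 1886:Sat 1887:Sun 1888:Tue 1889:Wed✓ 1890:Thu✓ 1891:Fri✓ 1892:Sun 1893:Mon 1894:Tue 1895:Wed✓ 1896:Fri✓ …(4 more)… 1901:Wed✓ 1902:Thu✓ 1903:Fri✓ 1904:Sun 1905:Mon 1906:Tue 1907:Wed✓ 1908:Fri✓ 1909:Sat 1910:Sun 1911:Mon 1912:Wed✓ 1913:Thu✓ 1914:Fri✓ 1915:Sat
Years with five Fridays: 1884, 1885, 1889, 1890, 1891, 1895, 1896, 1901, 1902, 1903, 1907, 1908, 1912, 1913, 1914 → 15.

15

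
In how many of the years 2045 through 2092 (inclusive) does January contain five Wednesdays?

January has 31 days; it has five Wednesdays when Wednesday falls among the first (month-length − 28) days — i.e. when January 1 is one of Wednesday/Tuesday/Monday.
January 1 by year: 2045:Sun 2046:Mon✓ 2047:Tue✓ 2048:Wed✓ 2049:Fri 2050:Sat 2051:Sun 2052:Mon✓ 2053:Wed✓ 2054:Thu 2055:Fri 2056:Sat 2057:Mon✓ 2058:Tue✓ 2059:Wed✓ …(18 more)… 2078:Sat 2079:Sun 2080:Mon✓ 2081:Wed✓ 2082:Thu 2083:Fri 2084:Sat 2085:Mon✓ 2086:Tue✓ 2087:Wed✓ 2088:Thu 2089:Sat 2090:Sun 2091:Mon✓ 2092:Tue✓
Years with five Wednesdays: 2046, 2047, 2048, 2052, 2053, 2057, 2058, 2059, 2063, 2064, 2069, 2070, 2074, 2075, 2076, 2080, 2081, 2085, 2086, 2087, 2091, 2092 → 22.

22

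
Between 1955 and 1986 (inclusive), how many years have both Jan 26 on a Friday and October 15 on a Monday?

3

Check each year's weekday for Jan 26 and October 15:
  1955: Wed/Sat  1956: Thu/Mon  1957: Sat/Tue  1958: Sun/Wed  1959: Mon/Thu  1960: Tue/Sat  1961: Thu/Sun  1962: Fri/Mon ✓  1963: Sat/Tue  1964: Sun/Thu  1965: Tue/Fri  1966: Wed/Sat  1967: Thu/Sun  1968: Fri/Tue  …(4 more)…  1973: Fri/Mon ✓  1974: Sat/Tue  1975: Sun/Wed  1976: Mon/Fri  1977: Wed/Sat  1978: Thu/Sun  1979: Fri/Mon ✓  1980: Sat/Wed  1981: Mon/Thu  1982: Tue/Fri  1983: Wed/Sat  1984: Thu/Mon  1985: Sat/Tue  1986: Sun/Wed
Both conditions hold in: 1962, 1973, 1979 — 3.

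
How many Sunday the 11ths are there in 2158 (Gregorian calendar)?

1

Check the 11th of each month of 2158: Jan 11: Wed, Feb 11: Sat, Mar 11: Sat, Apr 11: Tue, May 11: Thu, Jun 11: Sun, Jul 11: Tue, Aug 11: Fri, Sep 11: Mon, Oct 11: Wed, Nov 11: Sat, Dec 11: Mon.
Sunday occurs in June — 1 month.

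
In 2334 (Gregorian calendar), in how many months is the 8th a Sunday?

Check the 8th of each month of 2334: Jan 8: Mon, Feb 8: Thu, Mar 8: Thu, Apr 8: Sun, May 8: Tue, Jun 8: Fri, Jul 8: Sun, Aug 8: Wed, Sep 8: Sat, Oct 8: Mon, Nov 8: Thu, Dec 8: Sat.
Sunday occurs in April, July — 2 months.

2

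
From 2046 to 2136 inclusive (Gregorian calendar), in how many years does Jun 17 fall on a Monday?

Track Jun 17's weekday year by year (advancing +1, or +2 across a Feb 29):
  2046: Sun  2047: Mon (+1) ✓  2048: Wed (+2)  2049: Thu (+1)  2050: Fri (+1)
  2051: Sat (+1)  2052: Mon (+2) ✓  2053: Tue (+1)  2054: Wed (+1)  2055: Thu (+1)
  2056: Sat (+2)  2057: Sun (+1)  2058: Mon (+1) ✓  2059: Tue (+1)  … (63 more years) …
  2123: Thu (+1)  2124: Sat (+2)  2125: Sun (+1)  2126: Mon (+1) ✓  2127: Tue (+1)
  2128: Thu (+2)  2129: Fri (+1)  2130: Sat (+1)  2131: Sun (+1)  2132: Tue (+2)
  2133: Wed (+1)  2134: Thu (+1)  2135: Fri (+1)  2136: Sun (+2)
Monday years: 2047, 2052, 2058, 2069, 2075, 2080, 2086, 2097, 2109, 2115, 2120, 2126 — 12 in total.

12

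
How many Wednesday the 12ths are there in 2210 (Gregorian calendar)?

Check the 12th of each month of 2210: Jan 12: Fri, Feb 12: Mon, Mar 12: Mon, Apr 12: Thu, May 12: Sat, Jun 12: Tue, Jul 12: Thu, Aug 12: Sun, Sep 12: Wed, Oct 12: Fri, Nov 12: Mon, Dec 12: Wed.
Wednesday occurs in September, December — 2 months.

2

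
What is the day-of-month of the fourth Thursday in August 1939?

August 1, 1939 is a Tuesday, so the first Thursday is the 3rd.
The fourth Thursday is 3 + 21 = 24.

24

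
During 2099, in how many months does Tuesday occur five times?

4

A month of length L has five Tuesdays iff its first Tuesday is on day ≤ L−28 (so day 1–3 in a 31-day month, 1–2 in a 30-day month, day 1 in a leap February).
Checking each month of 2099: Jan starts Thu (31d); Feb starts Sun (28d); Mar starts Sun (31d) ✓; Apr starts Wed (30d); May starts Fri (31d); Jun starts Mon (30d) ✓; Jul starts Wed (31d); Aug starts Sat (31d); Sep starts Tue (30d) ✓; Oct starts Thu (31d); Nov starts Sun (30d); Dec starts Tue (31d) ✓.
Five-Tuesday months: March, June, September, December → 4.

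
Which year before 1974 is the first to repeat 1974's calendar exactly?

1963

Two years share a calendar iff Jan 1 falls on the same weekday and both are leap or both are common. 1974: Jan 1 is Tuesday, common year.
1973: Jan 1 Monday, common
1972: Jan 1 Saturday, leap
1971: Jan 1 Friday, common
1970: Jan 1 Thursday, common
1969: Jan 1 Wednesday, common
1968: Jan 1 Monday, leap
1967: Jan 1 Sunday, common
1966: Jan 1 Saturday, common
1965: Jan 1 Friday, common
1964: Jan 1 Wednesday, leap
1963: Jan 1 Tuesday, common
1963 matches on both conditions.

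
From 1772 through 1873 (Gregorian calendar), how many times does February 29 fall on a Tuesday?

Leap years in 1772–1873: 25 of them.
Feb 29 weekday advances by 5 (mod 7) from one leap year to the next four years later (or differs when a century non-leap intervenes).
Leap-day weekdays: 1772:Sat 1776:Thu 1780:Tue✓ 1784:Sun 1788:Fri 1792:Wed 1796:Mon 1804:Wed 1808:Mon 1812:Sat 1816:Thu 1820:Tue✓ 1824:Sun 1828:Fri 1832:Wed 1836:Mon 1840:Sat 1844:Thu 1848:Tue✓ 1852:Sun 1856:Fri 1860:Wed 1864:Mon 1868:Sat 1872:Thu
Tuesday: 1780, 1820, 1848 → 3.

3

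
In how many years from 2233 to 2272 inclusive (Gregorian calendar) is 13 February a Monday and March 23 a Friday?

1

Check each year's weekday for 13 February and March 23:
  2233: Wed/Sat  2234: Thu/Sun  2235: Fri/Mon  2236: Sat/Wed  2237: Mon/Thu  2238: Tue/Fri  2239: Wed/Sat  2240: Thu/Mon  2241: Sat/Tue  2242: Sun/Wed  2243: Mon/Thu  2244: Tue/Sat  2245: Thu/Sun  2246: Fri/Mon  …(12 more)…  2259: Sun/Wed  2260: Mon/Fri ✓  2261: Wed/Sat  2262: Thu/Sun  2263: Fri/Mon  2264: Sat/Wed  2265: Mon/Thu  2266: Tue/Fri  2267: Wed/Sat  2268: Thu/Mon  2269: Sat/Tue  2270: Sun/Wed  2271: Mon/Thu  2272: Tue/Sat
Both conditions hold in: 2260 — 1.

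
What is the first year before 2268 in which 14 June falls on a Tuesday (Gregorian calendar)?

From one year to the next, a fixed date's weekday advances by 1, or by 2 when a Feb 29 lies between the two dates.
2268: June 14 is Sunday.
2267: Friday (−2)
2266: Thursday (−1)
2265: Wednesday (−1)
2264: Tuesday (−1)
14 June falls on a Tuesday in 2264.

2264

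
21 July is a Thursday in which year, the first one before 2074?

2072

From one year to the next, a fixed date's weekday advances by 1, or by 2 when a Feb 29 lies between the two dates.
2074: July 21 is Saturday.
2073: Friday (−1)
2072: Thursday (−1)
21 July falls on a Thursday in 2072.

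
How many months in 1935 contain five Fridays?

4

A month of length L has five Fridays iff its first Friday is on day ≤ L−28 (so day 1–3 in a 31-day month, 1–2 in a 30-day month, day 1 in a leap February).
Checking each month of 1935: Jan starts Tue (31d); Feb starts Fri (28d); Mar starts Fri (31d) ✓; Apr starts Mon (30d); May starts Wed (31d) ✓; Jun starts Sat (30d); Jul starts Mon (31d); Aug starts Thu (31d) ✓; Sep starts Sun (30d); Oct starts Tue (31d); Nov starts Fri (30d) ✓; Dec starts Sun (31d).
Five-Friday months: March, May, August, November → 4.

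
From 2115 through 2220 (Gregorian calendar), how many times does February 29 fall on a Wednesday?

4

Leap years in 2115–2220: 26 of them.
Feb 29 weekday advances by 5 (mod 7) from one leap year to the next four years later (or differs when a century non-leap intervenes).
Leap-day weekdays: 2116:Sat 2120:Thu 2124:Tue 2128:Sun 2132:Fri 2136:Wed✓ 2140:Mon 2144:Sat 2148:Thu 2152:Tue 2156:Sun 2160:Fri 2164:Wed✓ 2168:Mon 2172:Sat 2176:Thu 2180:Tue 2184:Sun 2188:Fri 2192:Wed✓ 2196:Mon 2204:Wed✓ 2208:Mon 2212:Sat 2216:Thu 2220:Tue
Wednesday: 2136, 2164, 2192, 2204 → 4.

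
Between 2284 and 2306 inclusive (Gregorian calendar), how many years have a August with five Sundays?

August has 31 days; it has five Sundays when Sunday falls among the first (month-length − 28) days — i.e. when August 1 is one of Sunday/Saturday/Friday.
August 1 by year: 2284:Fri✓ 2285:Sat✓ 2286:Sun✓ 2287:Mon 2288:Wed 2289:Thu 2290:Fri✓ 2291:Sat✓ 2292:Mon 2293:Tue 2294:Wed 2295:Thu 2296:Sat✓ 2297:Sun✓ 2298:Mon 2299:Tue 2300:Wed 2301:Thu 2302:Fri✓ 2303:Sat✓ 2304:Mon 2305:Tue 2306:Wed
Years with five Sundays: 2284, 2285, 2286, 2290, 2291, 2296, 2297, 2302, 2303 → 9.

9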